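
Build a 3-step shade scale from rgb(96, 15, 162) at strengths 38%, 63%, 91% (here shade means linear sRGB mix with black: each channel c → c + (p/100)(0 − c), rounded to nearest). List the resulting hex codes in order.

#3c0964, #24063c, #09010f

38%: (96 − 36.48 = 59.52→60, 15 − 5.7 = 9.3→9, 162 − 61.56 = 100.44→100) → #3c0964
63%: (96 − 60.48 = 35.52→36, 15 − 9.45 = 5.55→6, 162 − 102.06 = 59.94→60) → #24063c
91%: (96 − 87.36 = 8.64→9, 15 − 13.65 = 1.35→1, 162 − 147.42 = 14.58→15) → #09010f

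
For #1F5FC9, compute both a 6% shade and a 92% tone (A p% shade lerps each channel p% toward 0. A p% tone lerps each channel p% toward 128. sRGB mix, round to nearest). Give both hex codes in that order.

#1F5FC9 is rgb(31, 95, 201).
6% shade:
  R: 31 + 0.06×(0−31) = 31 − 1.86 = 29.14 → 29
  G: 95 − 5.7 = 89.3 → 89
  B: 201 + 0.06×(0−201) = 201 − 12.06 = 188.94 → 189
  → #1D59BD
92% tone:
  R: 31 + 89.24 = 120.24 → 120
  G: 95 + 30.36 = 125.36 → 125
  B: 201 − 67.16 = 133.84 → 134
  → #787D86

#1D59BD, #787D86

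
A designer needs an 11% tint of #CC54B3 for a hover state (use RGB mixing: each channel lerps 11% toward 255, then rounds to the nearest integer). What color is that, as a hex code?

#CC54B3 is rgb(204, 84, 179).
An 11% tint moves each channel 11% toward 255:
  R: 204 + 0.11×(255−204) = 204 + 5.61 = 209.61 → 210
  G: 84 + 18.81 = 102.81 → 103
  B: 179 + 0.11×(255−179) = 179 + 8.36 = 187.36 → 187
rgb(210, 103, 187) = #D267BB.

#D267BB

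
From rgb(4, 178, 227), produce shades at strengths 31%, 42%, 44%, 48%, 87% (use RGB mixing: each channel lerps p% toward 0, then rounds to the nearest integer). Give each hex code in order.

31%: (4 − 1.24 = 2.76→3, 178 − 55.18 = 122.82→123, 227 − 70.37 = 156.63→157) → #037b9d
42%: (4 − 1.68 = 2.32→2, 178 − 74.76 = 103.24→103, 227 − 95.34 = 131.66→132) → #026784
44%: (4 − 1.76 = 2.24→2, 178 − 78.32 = 99.68→100, 227 − 99.88 = 127.12→127) → #02647f
48%: (4 − 1.92 = 2.08→2, 178 − 85.44 = 92.56→93, 227 − 108.96 = 118.04→118) → #025d76
87%: (4 − 3.48 = 0.52→1, 178 − 154.86 = 23.14→23, 227 − 197.49 = 29.51→30) → #01171e

#037b9d, #026784, #02647f, #025d76, #01171e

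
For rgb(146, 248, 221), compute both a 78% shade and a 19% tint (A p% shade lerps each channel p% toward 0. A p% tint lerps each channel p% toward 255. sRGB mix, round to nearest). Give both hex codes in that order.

78% shade:
  R: 146 + 0.78×(0−146) = 146 − 113.88 = 32.12 → 32
  G: 248 + 0.78×(0−248) = 248 − 193.44 = 54.56 → 55
  B: 221 + 0.78×(0−221) = 221 − 172.38 = 48.62 → 49
  → #203731
19% tint:
  R: 146 + 20.71 = 166.71 → 167
  G: 248 + 0.19×(255−248) = 248 + 1.33 = 249.33 → 249
  B: 221 + 6.46 = 227.46 → 227
  → #A7F9E3

#203731, #A7F9E3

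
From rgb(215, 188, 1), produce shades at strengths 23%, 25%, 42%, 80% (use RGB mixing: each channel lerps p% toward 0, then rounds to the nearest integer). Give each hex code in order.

23%: (215 − 49.45 = 165.55→166, 188 − 43.24 = 144.76→145, 1→1) → #A69101
25%: (215 − 53.75 = 161.25→161, 188 − 47 = 141→141, 1→1) → #A18D01
42%: (215 − 90.3 = 124.7→125, 188 − 78.96 = 109.04→109, 1→1) → #7D6D01
80%: (215 − 172 = 43→43, 188 − 150.4 = 37.6→38, 1 − 0.8 = 0.2→0) → #2B2600

#A69101, #A18D01, #7D6D01, #2B2600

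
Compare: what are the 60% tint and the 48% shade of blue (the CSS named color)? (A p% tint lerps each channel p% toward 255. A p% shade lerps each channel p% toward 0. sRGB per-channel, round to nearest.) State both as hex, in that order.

#9999FF, #000085

CSS blue is rgb(0, 0, 255).
60% tint:
  R: 0 + 153 = 153 → 153
  G: 0 + 153 = 153 → 153
  B: 255 + 0 = 255 → 255
  → #9999FF
48% shade:
  R: 0 + 0.48×(0−0) = 0 + 0 = 0 → 0
  G: 0 + 0.48×(0−0) = 0 + 0 = 0 → 0
  B: 255 + 0.48×(0−255) = 255 − 122.4 = 132.6 → 133
  → #000085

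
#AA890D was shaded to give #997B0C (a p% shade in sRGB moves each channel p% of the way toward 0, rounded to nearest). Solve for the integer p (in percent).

10%

#AA890D is rgb(170, 137, 13); #997B0C is rgb(153, 123, 12).
On the R channel (widest range): 153 ≈ 170 + (p/100)(0 − 170), so p ≈ 100×(153 − 170)/(0 − 170) = -1700/-170 = 10.00.
p = 10 reproduces all three channels after rounding.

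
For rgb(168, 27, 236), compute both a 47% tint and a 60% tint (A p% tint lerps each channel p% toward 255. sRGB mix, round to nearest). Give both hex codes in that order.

47% tint:
  R: 168 + 0.47×(255−168) = 168 + 40.89 = 208.89 → 209
  G: 27 + 0.47×(255−27) = 27 + 107.16 = 134.16 → 134
  B: 236 + 8.93 = 244.93 → 245
  → #D186F5
60% tint:
  R: 168 + 0.6×(255−168) = 168 + 52.2 = 220.2 → 220
  G: 27 + 0.6×(255−27) = 27 + 136.8 = 163.8 → 164
  B: 236 + 0.6×(255−236) = 236 + 11.4 = 247.4 → 247
  → #DCA4F7

#D186F5, #DCA4F7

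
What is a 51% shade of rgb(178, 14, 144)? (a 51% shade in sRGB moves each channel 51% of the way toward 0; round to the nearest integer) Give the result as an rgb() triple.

rgb(87, 7, 71)

A 51% shade moves each channel 51% toward 0:
  R: 178 − 90.78 = 87.22 → 87
  G: 14 − 7.14 = 6.86 → 7
  B: 144 + 0.51×(0−144) = 144 − 73.44 = 70.56 → 71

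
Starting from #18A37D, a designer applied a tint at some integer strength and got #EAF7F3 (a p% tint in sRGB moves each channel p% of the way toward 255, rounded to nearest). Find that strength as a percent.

91%

#18A37D is rgb(24, 163, 125); #EAF7F3 is rgb(234, 247, 243).
On the R channel (widest range): 234 ≈ 24 + (p/100)(255 − 24), so p ≈ 100×(234 − 24)/(255 − 24) = 21000/231 = 90.91.
p = 91 reproduces all three channels after rounding.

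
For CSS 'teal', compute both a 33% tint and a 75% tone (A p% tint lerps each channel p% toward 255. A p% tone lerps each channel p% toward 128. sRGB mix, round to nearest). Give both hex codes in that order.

CSS teal is rgb(0, 128, 128).
33% tint:
  R: 0 + 0.33×(255−0) = 0 + 84.15 = 84.15 → 84
  G: 128 + 41.91 = 169.91 → 170
  B: 128 + 0.33×(255−128) = 128 + 41.91 = 169.91 → 170
  → #54aaaa
75% tone:
  R: 0 + 0.75×(128−0) = 0 + 96 = 96 → 96
  G: 128 + 0.75×(128−128) = 128 + 0 = 128 → 128
  B: 128 + 0.75×(128−128) = 128 + 0 = 128 → 128
  → #608080

#54aaaa, #608080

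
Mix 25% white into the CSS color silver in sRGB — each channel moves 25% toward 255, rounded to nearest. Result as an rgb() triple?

CSS silver is rgb(192, 192, 192).
Per channel, c → c + 0.25(255 − c):
  R: 192 + 0.25×(255−192) = 192 + 15.75 = 207.75 → 208
  G: 192 + 15.75 = 207.75 → 208
  B: 192 + 0.25×(255−192) = 192 + 15.75 = 207.75 → 208

rgb(208, 208, 208)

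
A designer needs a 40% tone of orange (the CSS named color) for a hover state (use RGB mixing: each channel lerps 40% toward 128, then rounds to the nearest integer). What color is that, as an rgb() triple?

rgb(204, 150, 51)

CSS orange is rgb(255, 165, 0).
Per channel, c → c + 0.4(128 − c):
  R: 255 + 0.4×(128−255) = 255 − 50.8 = 204.2 → 204
  G: 165 + 0.4×(128−165) = 165 − 14.8 = 150.2 → 150
  B: 0 + 0.4×(128−0) = 0 + 51.2 = 51.2 → 51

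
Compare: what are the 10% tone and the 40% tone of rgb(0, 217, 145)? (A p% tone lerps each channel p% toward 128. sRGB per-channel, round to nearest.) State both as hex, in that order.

#0dd08f, #33b58a

10% tone:
  R: 0 + 0.1×(128−0) = 0 + 12.8 = 12.8 → 13
  G: 217 + 0.1×(128−217) = 217 − 8.9 = 208.1 → 208
  B: 145 + 0.1×(128−145) = 145 − 1.7 = 143.3 → 143
  → #0dd08f
40% tone:
  R: 0 + 0.4×(128−0) = 0 + 51.2 = 51.2 → 51
  G: 217 − 35.6 = 181.4 → 181
  B: 145 + 0.4×(128−145) = 145 − 6.8 = 138.2 → 138
  → #33b58a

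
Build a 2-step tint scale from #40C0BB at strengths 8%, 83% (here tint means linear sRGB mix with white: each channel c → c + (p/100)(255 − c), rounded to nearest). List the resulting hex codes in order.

#4FC5C0, #DFF4F3

#40C0BB is rgb(64, 192, 187).
8%: (64 + 15.28 = 79.28→79, 192 + 5.04 = 197.04→197, 187 + 5.44 = 192.44→192) → #4FC5C0
83%: (64 + 158.53 = 222.53→223, 192 + 52.29 = 244.29→244, 187 + 56.44 = 243.44→243) → #DFF4F3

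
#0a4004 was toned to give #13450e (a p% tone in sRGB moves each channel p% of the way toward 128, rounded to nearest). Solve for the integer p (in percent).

#0a4004 is rgb(10, 64, 4); #13450e is rgb(19, 69, 14).
On the B channel (widest range): 14 ≈ 4 + (p/100)(128 − 4), so p ≈ 100×(14 − 4)/(128 − 4) = 1000/124 = 8.06.
p = 8 reproduces all three channels after rounding.

8%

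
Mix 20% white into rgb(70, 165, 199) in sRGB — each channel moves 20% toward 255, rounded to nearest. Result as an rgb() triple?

rgb(107, 183, 210)

A 20% tint moves each channel 20% toward 255:
  R: 70 + 0.2×(255−70) = 70 + 37 = 107 → 107
  G: 165 + 18 = 183 → 183
  B: 199 + 0.2×(255−199) = 199 + 11.2 = 210.2 → 210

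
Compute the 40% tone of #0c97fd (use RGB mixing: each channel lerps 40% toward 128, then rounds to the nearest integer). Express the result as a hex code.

#3a8ecb

#0c97fd is rgb(12, 151, 253).
Lerp each channel 40% toward 128:
  R: 12 + 0.4×(128−12) = 12 + 46.4 = 58.4 → 58
  G: 151 − 9.2 = 141.8 → 142
  B: 253 + 0.4×(128−253) = 253 − 50 = 203 → 203
rgb(58, 142, 203) = #3a8ecb.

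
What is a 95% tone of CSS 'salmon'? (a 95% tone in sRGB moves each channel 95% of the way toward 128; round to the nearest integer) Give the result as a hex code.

#86807F

CSS salmon is rgb(250, 128, 114).
A 95% tone moves each channel 95% toward 128:
  R: 250 + 0.95×(128−250) = 250 − 115.9 = 134.1 → 134
  G: 128 + 0.95×(128−128) = 128 + 0 = 128 → 128
  B: 114 + 13.3 = 127.3 → 127
rgb(134, 128, 127) = #86807F.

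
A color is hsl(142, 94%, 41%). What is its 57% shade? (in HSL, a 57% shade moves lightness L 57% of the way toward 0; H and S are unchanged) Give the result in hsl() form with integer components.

L moves 57% from 41 toward 0: 41 − 23.37 = 17.63 → 18.
H and S are unchanged.

hsl(142, 94%, 18%)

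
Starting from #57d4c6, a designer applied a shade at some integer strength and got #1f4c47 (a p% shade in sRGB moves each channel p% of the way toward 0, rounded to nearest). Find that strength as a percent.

#57d4c6 is rgb(87, 212, 198); #1f4c47 is rgb(31, 76, 71).
On the G channel (widest range): 76 ≈ 212 + (p/100)(0 − 212), so p ≈ 100×(76 − 212)/(0 − 212) = -13600/-212 = 64.15.
p = 64 reproduces all three channels after rounding.

64%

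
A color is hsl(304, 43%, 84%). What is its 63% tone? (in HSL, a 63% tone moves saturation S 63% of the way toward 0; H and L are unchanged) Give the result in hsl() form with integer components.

S moves 63% from 43 toward 0: 43 − 27.09 = 15.91 → 16.
H and L are unchanged.

hsl(304, 16%, 84%)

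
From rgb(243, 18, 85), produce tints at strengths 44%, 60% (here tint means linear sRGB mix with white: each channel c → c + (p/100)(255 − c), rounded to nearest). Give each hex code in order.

44%: (243 + 5.28 = 248.28→248, 18 + 104.28 = 122.28→122, 85 + 74.8 = 159.8→160) → #F87AA0
60%: (243 + 7.2 = 250.2→250, 18 + 142.2 = 160.2→160, 85 + 102 = 187→187) → #FAA0BB

#F87AA0, #FAA0BB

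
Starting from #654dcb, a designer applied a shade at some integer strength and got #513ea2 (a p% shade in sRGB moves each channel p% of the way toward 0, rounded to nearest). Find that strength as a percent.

#654dcb is rgb(101, 77, 203); #513ea2 is rgb(81, 62, 162).
On the B channel (widest range): 162 ≈ 203 + (p/100)(0 − 203), so p ≈ 100×(162 − 203)/(0 − 203) = -4100/-203 = 20.20.
p = 20 reproduces all three channels after rounding.

20%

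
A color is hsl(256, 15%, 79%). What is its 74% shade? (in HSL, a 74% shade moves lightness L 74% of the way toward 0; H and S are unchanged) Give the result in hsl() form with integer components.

hsl(256, 15%, 21%)

L moves 74% from 79 toward 0: 79 − 58.46 = 20.54 → 21.
H and S are unchanged.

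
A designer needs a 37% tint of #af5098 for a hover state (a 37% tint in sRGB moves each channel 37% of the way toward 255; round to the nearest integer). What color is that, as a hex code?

#af5098 is rgb(175, 80, 152).
Per channel, c → c + 0.37(255 − c):
  R: 175 + 29.6 = 204.6 → 205
  G: 80 + 64.75 = 144.75 → 145
  B: 152 + 0.37×(255−152) = 152 + 38.11 = 190.11 → 190
rgb(205, 145, 190) = #cd91be.

#cd91be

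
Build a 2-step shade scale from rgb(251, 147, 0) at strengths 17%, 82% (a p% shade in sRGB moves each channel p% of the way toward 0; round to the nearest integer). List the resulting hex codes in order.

17%: (251 − 42.67 = 208.33→208, 147 − 24.99 = 122.01→122, 0→0) → #D07A00
82%: (251 − 205.82 = 45.18→45, 147 − 120.54 = 26.46→26, 0→0) → #2D1A00

#D07A00, #2D1A00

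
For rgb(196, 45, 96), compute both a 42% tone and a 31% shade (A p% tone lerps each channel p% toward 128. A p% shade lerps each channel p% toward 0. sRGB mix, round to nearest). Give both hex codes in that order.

42% tone:
  R: 196 − 28.56 = 167.44 → 167
  G: 45 + 0.42×(128−45) = 45 + 34.86 = 79.86 → 80
  B: 96 + 0.42×(128−96) = 96 + 13.44 = 109.44 → 109
  → #A7506D
31% shade:
  R: 196 + 0.31×(0−196) = 196 − 60.76 = 135.24 → 135
  G: 45 + 0.31×(0−45) = 45 − 13.95 = 31.05 → 31
  B: 96 − 29.76 = 66.24 → 66
  → #871F42

#A7506D, #871F42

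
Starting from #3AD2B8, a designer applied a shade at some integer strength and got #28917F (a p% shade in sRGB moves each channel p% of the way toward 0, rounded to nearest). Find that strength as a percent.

31%

#3AD2B8 is rgb(58, 210, 184); #28917F is rgb(40, 145, 127).
On the G channel (widest range): 145 ≈ 210 + (p/100)(0 − 210), so p ≈ 100×(145 − 210)/(0 − 210) = -6500/-210 = 30.95.
p = 31 reproduces all three channels after rounding.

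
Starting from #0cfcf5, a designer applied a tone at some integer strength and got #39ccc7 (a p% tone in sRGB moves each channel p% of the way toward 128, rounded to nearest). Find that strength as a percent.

39%

#0cfcf5 is rgb(12, 252, 245); #39ccc7 is rgb(57, 204, 199).
On the G channel (widest range): 204 ≈ 252 + (p/100)(128 − 252), so p ≈ 100×(204 − 252)/(128 − 252) = -4800/-124 = 38.71.
p = 39 reproduces all three channels after rounding.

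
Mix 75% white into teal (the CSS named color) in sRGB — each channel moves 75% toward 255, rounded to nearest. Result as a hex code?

#BFDFDF

CSS teal is rgb(0, 128, 128).
Per channel, c → c + 0.75(255 − c):
  R: 0 + 191.25 = 191.25 → 191
  G: 128 + 0.75×(255−128) = 128 + 95.25 = 223.25 → 223
  B: 128 + 95.25 = 223.25 → 223
rgb(191, 223, 223) = #BFDFDF.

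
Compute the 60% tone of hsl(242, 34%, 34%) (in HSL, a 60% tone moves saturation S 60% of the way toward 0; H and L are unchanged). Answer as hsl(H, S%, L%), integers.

hsl(242, 14%, 34%)

S moves 60% from 34 toward 0: 34 − 20.4 = 13.6 → 14.
H and L are unchanged.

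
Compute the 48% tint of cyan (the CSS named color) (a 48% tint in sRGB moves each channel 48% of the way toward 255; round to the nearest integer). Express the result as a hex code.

CSS cyan is rgb(0, 255, 255).
Per channel, c → c + 0.48(255 − c):
  R: 0 + 122.4 = 122.4 → 122
  G: 255 + 0.48×(255−255) = 255 + 0 = 255 → 255
  B: 255 + 0.48×(255−255) = 255 + 0 = 255 → 255
rgb(122, 255, 255) = #7AFFFF.

#7AFFFF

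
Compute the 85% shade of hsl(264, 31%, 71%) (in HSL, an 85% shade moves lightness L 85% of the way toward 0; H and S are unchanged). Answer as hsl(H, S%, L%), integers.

hsl(264, 31%, 11%)

L moves 85% from 71 toward 0: 71 − 60.35 = 10.65 → 11.
H and S are unchanged.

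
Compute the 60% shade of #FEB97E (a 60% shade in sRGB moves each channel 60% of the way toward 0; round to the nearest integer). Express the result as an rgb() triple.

#FEB97E is rgb(254, 185, 126).
A 60% shade moves each channel 60% toward 0:
  R: 254 − 152.4 = 101.6 → 102
  G: 185 + 0.6×(0−185) = 185 − 111 = 74 → 74
  B: 126 + 0.6×(0−126) = 126 − 75.6 = 50.4 → 50

rgb(102, 74, 50)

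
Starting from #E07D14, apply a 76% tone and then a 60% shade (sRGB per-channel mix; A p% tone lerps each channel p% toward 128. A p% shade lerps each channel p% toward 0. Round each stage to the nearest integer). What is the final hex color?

#E07D14 is rgb(224, 125, 20).
Lerp each channel 76% toward 128:
  R: 224 + 0.76×(128−224) = 224 − 72.96 = 151.04 → 151
  G: 125 + 0.76×(128−125) = 125 + 2.28 = 127.28 → 127
  B: 20 + 0.76×(128−20) = 20 + 82.08 = 102.08 → 102
After the tone: rgb(151, 127, 102) = #977F66.
Lerp each channel 60% toward 0:
  R: 151 + 0.6×(0−151) = 151 − 90.6 = 60.4 → 60
  G: 127 − 76.2 = 50.8 → 51
  B: 102 + 0.6×(0−102) = 102 − 61.2 = 40.8 → 41
rgb(60, 51, 41) = #3C3329.

#3C3329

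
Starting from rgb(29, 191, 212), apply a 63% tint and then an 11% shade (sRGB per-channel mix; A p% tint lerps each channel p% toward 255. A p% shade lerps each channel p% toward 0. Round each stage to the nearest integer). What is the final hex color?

#98CED5

Per channel, c → c + 0.63(255 − c):
  R: 29 + 0.63×(255−29) = 29 + 142.38 = 171.38 → 171
  G: 191 + 40.32 = 231.32 → 231
  B: 212 + 0.63×(255−212) = 212 + 27.09 = 239.09 → 239
After the tint: rgb(171, 231, 239) = #ABE7EF.
Per channel, c → c + 0.11(0 − c):
  R: 171 − 18.81 = 152.19 → 152
  G: 231 + 0.11×(0−231) = 231 − 25.41 = 205.59 → 206
  B: 239 − 26.29 = 212.71 → 213
rgb(152, 206, 213) = #98CED5.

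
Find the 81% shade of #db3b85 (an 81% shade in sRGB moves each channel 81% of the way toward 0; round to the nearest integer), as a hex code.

#2a0b19

#db3b85 is rgb(219, 59, 133).
Per channel, c → c + 0.81(0 − c):
  R: 219 − 177.39 = 41.61 → 42
  G: 59 + 0.81×(0−59) = 59 − 47.79 = 11.21 → 11
  B: 133 − 107.73 = 25.27 → 25
rgb(42, 11, 25) = #2a0b19.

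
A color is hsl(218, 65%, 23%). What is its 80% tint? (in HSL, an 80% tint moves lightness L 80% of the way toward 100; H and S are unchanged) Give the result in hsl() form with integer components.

L moves 80% from 23 toward 100: 23 + 61.6 = 84.6 → 85.
H and S are unchanged.

hsl(218, 65%, 85%)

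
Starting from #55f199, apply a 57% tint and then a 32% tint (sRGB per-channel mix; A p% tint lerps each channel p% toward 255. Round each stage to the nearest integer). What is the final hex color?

#cdfbe1

#55f199 is rgb(85, 241, 153).
Lerp each channel 57% toward 255:
  R: 85 + 0.57×(255−85) = 85 + 96.9 = 181.9 → 182
  G: 241 + 7.98 = 248.98 → 249
  B: 153 + 0.57×(255−153) = 153 + 58.14 = 211.14 → 211
After the tint: rgb(182, 249, 211) = #b6f9d3.
A 32% tint moves each channel 32% toward 255:
  R: 182 + 0.32×(255−182) = 182 + 23.36 = 205.36 → 205
  G: 249 + 1.92 = 250.92 → 251
  B: 211 + 0.32×(255−211) = 211 + 14.08 = 225.08 → 225
rgb(205, 251, 225) = #cdfbe1.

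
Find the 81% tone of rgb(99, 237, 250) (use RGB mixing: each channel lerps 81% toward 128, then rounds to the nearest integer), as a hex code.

#7a9597

Per channel, c → c + 0.81(128 − c):
  R: 99 + 0.81×(128−99) = 99 + 23.49 = 122.49 → 122
  G: 237 + 0.81×(128−237) = 237 − 88.29 = 148.71 → 149
  B: 250 + 0.81×(128−250) = 250 − 98.82 = 151.18 → 151
rgb(122, 149, 151) = #7a9597.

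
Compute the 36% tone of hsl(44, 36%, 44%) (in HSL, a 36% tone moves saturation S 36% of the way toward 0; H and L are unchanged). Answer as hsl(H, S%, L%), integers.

S moves 36% from 36 toward 0: 36 − 12.96 = 23.04 → 23.
H and L are unchanged.

hsl(44, 23%, 44%)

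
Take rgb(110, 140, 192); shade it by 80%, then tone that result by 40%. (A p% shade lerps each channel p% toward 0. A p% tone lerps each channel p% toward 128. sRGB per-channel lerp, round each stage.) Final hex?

Per channel, c → c + 0.8(0 − c):
  R: 110 + 0.8×(0−110) = 110 − 88 = 22 → 22
  G: 140 − 112 = 28 → 28
  B: 192 + 0.8×(0−192) = 192 − 153.6 = 38.4 → 38
After the shade: rgb(22, 28, 38) = #161C26.
A 40% tone moves each channel 40% toward 128:
  R: 22 + 0.4×(128−22) = 22 + 42.4 = 64.4 → 64
  G: 28 + 40 = 68 → 68
  B: 38 + 0.4×(128−38) = 38 + 36 = 74 → 74
rgb(64, 68, 74) = #40444A.

#40444A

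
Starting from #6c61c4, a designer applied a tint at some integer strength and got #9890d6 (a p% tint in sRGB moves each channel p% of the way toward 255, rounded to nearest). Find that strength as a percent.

30%

#6c61c4 is rgb(108, 97, 196); #9890d6 is rgb(152, 144, 214).
On the G channel (widest range): 144 ≈ 97 + (p/100)(255 − 97), so p ≈ 100×(144 − 97)/(255 − 97) = 4700/158 = 29.75.
p = 30 reproduces all three channels after rounding.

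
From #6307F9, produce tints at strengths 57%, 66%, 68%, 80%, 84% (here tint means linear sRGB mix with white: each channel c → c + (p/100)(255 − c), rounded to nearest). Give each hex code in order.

#BC94FC, #CAABFD, #CDB0FD, #E0CDFE, #E6D7FE

#6307F9 is rgb(99, 7, 249).
57%: (99 + 88.92 = 187.92→188, 7 + 141.36 = 148.36→148, 249 + 3.42 = 252.42→252) → #BC94FC
66%: (99 + 102.96 = 201.96→202, 7 + 163.68 = 170.68→171, 249 + 3.96 = 252.96→253) → #CAABFD
68%: (99 + 106.08 = 205.08→205, 7 + 168.64 = 175.64→176, 249 + 4.08 = 253.08→253) → #CDB0FD
80%: (99 + 124.8 = 223.8→224, 7 + 198.4 = 205.4→205, 249 + 4.8 = 253.8→254) → #E0CDFE
84%: (99 + 131.04 = 230.04→230, 7 + 208.32 = 215.32→215, 249 + 5.04 = 254.04→254) → #E6D7FE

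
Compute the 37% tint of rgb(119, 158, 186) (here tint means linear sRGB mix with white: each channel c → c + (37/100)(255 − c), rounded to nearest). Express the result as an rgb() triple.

Per channel, c → c + 0.37(255 − c):
  R: 119 + 0.37×(255−119) = 119 + 50.32 = 169.32 → 169
  G: 158 + 35.89 = 193.89 → 194
  B: 186 + 0.37×(255−186) = 186 + 25.53 = 211.53 → 212

rgb(169, 194, 212)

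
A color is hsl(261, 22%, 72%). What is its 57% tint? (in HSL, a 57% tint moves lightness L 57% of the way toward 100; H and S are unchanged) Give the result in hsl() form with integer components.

hsl(261, 22%, 88%)

L moves 57% from 72 toward 100: 72 + 15.96 = 87.96 → 88.
H and S are unchanged.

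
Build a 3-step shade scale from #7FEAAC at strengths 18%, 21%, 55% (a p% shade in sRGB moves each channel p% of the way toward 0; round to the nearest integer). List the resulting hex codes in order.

#7FEAAC is rgb(127, 234, 172).
18%: (127 − 22.86 = 104.14→104, 234 − 42.12 = 191.88→192, 172 − 30.96 = 141.04→141) → #68C08D
21%: (127 − 26.67 = 100.33→100, 234 − 49.14 = 184.86→185, 172 − 36.12 = 135.88→136) → #64B988
55%: (127 − 69.85 = 57.15→57, 234 − 128.7 = 105.3→105, 172 − 94.6 = 77.4→77) → #39694D

#68C08D, #64B988, #39694D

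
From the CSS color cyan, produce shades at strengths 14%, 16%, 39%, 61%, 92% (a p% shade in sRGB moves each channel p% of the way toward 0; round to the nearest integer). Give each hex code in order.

CSS cyan is rgb(0, 255, 255).
14%: (0→0, 255 − 35.7 = 219.3→219, 255 − 35.7 = 219.3→219) → #00DBDB
16%: (0→0, 255 − 40.8 = 214.2→214, 255 − 40.8 = 214.2→214) → #00D6D6
39%: (0→0, 255 − 99.45 = 155.55→156, 255 − 99.45 = 155.55→156) → #009C9C
61%: (0→0, 255 − 155.55 = 99.45→99, 255 − 155.55 = 99.45→99) → #006363
92%: (0→0, 255 − 234.6 = 20.4→20, 255 − 234.6 = 20.4→20) → #001414

#00DBDB, #00D6D6, #009C9C, #006363, #001414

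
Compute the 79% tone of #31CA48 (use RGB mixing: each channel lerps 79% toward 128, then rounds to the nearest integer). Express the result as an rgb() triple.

#31CA48 is rgb(49, 202, 72).
Lerp each channel 79% toward 128:
  R: 49 + 62.41 = 111.41 → 111
  G: 202 − 58.46 = 143.54 → 144
  B: 72 + 44.24 = 116.24 → 116

rgb(111, 144, 116)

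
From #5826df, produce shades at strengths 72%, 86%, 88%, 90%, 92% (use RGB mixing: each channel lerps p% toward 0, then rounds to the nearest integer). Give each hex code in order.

#5826df is rgb(88, 38, 223).
72%: (88 − 63.36 = 24.64→25, 38 − 27.36 = 10.64→11, 223 − 160.56 = 62.44→62) → #190b3e
86%: (88 − 75.68 = 12.32→12, 38 − 32.68 = 5.32→5, 223 − 191.78 = 31.22→31) → #0c051f
88%: (88 − 77.44 = 10.56→11, 38 − 33.44 = 4.56→5, 223 − 196.24 = 26.76→27) → #0b051b
90%: (88 − 79.2 = 8.8→9, 38 − 34.2 = 3.8→4, 223 − 200.7 = 22.3→22) → #090416
92%: (88 − 80.96 = 7.04→7, 38 − 34.96 = 3.04→3, 223 − 205.16 = 17.84→18) → #070312

#190b3e, #0c051f, #0b051b, #090416, #070312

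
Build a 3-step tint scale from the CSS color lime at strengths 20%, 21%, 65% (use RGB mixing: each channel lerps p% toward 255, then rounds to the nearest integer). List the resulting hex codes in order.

CSS lime is rgb(0, 255, 0).
20%: (0 + 51 = 51→51, 255→255, 0 + 51 = 51→51) → #33ff33
21%: (0 + 53.55 = 53.55→54, 255→255, 0 + 53.55 = 53.55→54) → #36ff36
65%: (0 + 165.75 = 165.75→166, 255→255, 0 + 165.75 = 165.75→166) → #a6ffa6

#33ff33, #36ff36, #a6ffa6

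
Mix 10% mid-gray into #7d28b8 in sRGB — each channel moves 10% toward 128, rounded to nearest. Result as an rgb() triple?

#7d28b8 is rgb(125, 40, 184).
A 10% tone moves each channel 10% toward 128:
  R: 125 + 0.1×(128−125) = 125 + 0.3 = 125.3 → 125
  G: 40 + 0.1×(128−40) = 40 + 8.8 = 48.8 → 49
  B: 184 + 0.1×(128−184) = 184 − 5.6 = 178.4 → 178

rgb(125, 49, 178)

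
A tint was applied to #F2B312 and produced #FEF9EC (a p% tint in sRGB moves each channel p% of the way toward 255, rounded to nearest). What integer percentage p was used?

92%

#F2B312 is rgb(242, 179, 18); #FEF9EC is rgb(254, 249, 236).
On the B channel (widest range): 236 ≈ 18 + (p/100)(255 − 18), so p ≈ 100×(236 − 18)/(255 − 18) = 21800/237 = 91.98.
p = 92 reproduces all three channels after rounding.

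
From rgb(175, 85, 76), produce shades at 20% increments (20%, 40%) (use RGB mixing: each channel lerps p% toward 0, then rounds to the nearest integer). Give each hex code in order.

20%: (175 − 35 = 140→140, 85 − 17 = 68→68, 76 − 15.2 = 60.8→61) → #8c443d
40%: (175 − 70 = 105→105, 85 − 34 = 51→51, 76 − 30.4 = 45.6→46) → #69332e

#8c443d, #69332e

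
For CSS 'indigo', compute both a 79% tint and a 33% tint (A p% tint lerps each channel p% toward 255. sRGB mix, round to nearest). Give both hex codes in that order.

#D9C9E5, #8654AB

CSS indigo is rgb(75, 0, 130).
79% tint:
  R: 75 + 0.79×(255−75) = 75 + 142.2 = 217.2 → 217
  G: 0 + 0.79×(255−0) = 0 + 201.45 = 201.45 → 201
  B: 130 + 0.79×(255−130) = 130 + 98.75 = 228.75 → 229
  → #D9C9E5
33% tint:
  R: 75 + 0.33×(255−75) = 75 + 59.4 = 134.4 → 134
  G: 0 + 0.33×(255−0) = 0 + 84.15 = 84.15 → 84
  B: 130 + 0.33×(255−130) = 130 + 41.25 = 171.25 → 171
  → #8654AB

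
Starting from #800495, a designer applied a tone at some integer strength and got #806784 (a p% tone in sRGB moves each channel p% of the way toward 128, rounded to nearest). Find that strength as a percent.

80%

#800495 is rgb(128, 4, 149); #806784 is rgb(128, 103, 132).
On the G channel (widest range): 103 ≈ 4 + (p/100)(128 − 4), so p ≈ 100×(103 − 4)/(128 − 4) = 9900/124 = 79.84.
p = 80 reproduces all three channels after rounding.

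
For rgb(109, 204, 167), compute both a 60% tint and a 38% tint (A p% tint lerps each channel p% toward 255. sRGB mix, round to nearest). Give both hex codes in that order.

60% tint:
  R: 109 + 0.6×(255−109) = 109 + 87.6 = 196.6 → 197
  G: 204 + 30.6 = 234.6 → 235
  B: 167 + 52.8 = 219.8 → 220
  → #c5ebdc
38% tint:
  R: 109 + 55.48 = 164.48 → 164
  G: 204 + 0.38×(255−204) = 204 + 19.38 = 223.38 → 223
  B: 167 + 33.44 = 200.44 → 200
  → #a4dfc8

#c5ebdc, #a4dfc8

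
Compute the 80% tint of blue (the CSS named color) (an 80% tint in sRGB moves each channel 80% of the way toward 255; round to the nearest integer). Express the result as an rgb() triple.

CSS blue is rgb(0, 0, 255).
An 80% tint moves each channel 80% toward 255:
  R: 0 + 0.8×(255−0) = 0 + 204 = 204 → 204
  G: 0 + 204 = 204 → 204
  B: 255 + 0 = 255 → 255

rgb(204, 204, 255)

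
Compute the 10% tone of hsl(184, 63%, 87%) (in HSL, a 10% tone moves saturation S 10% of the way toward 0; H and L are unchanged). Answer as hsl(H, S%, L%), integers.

hsl(184, 57%, 87%)

S moves 10% from 63 toward 0: 63 − 6.3 = 56.7 → 57.
H and L are unchanged.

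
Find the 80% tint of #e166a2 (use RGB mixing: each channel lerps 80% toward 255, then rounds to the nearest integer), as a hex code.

#f9e0ec

#e166a2 is rgb(225, 102, 162).
Per channel, c → c + 0.8(255 − c):
  R: 225 + 24 = 249 → 249
  G: 102 + 122.4 = 224.4 → 224
  B: 162 + 0.8×(255−162) = 162 + 74.4 = 236.4 → 236
rgb(249, 224, 236) = #f9e0ec.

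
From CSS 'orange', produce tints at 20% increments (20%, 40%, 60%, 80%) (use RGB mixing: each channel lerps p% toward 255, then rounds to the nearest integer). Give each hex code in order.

#ffb733, #ffc966, #ffdb99, #ffedcc

CSS orange is rgb(255, 165, 0).
20%: (255→255, 165 + 18 = 183→183, 0 + 51 = 51→51) → #ffb733
40%: (255→255, 165 + 36 = 201→201, 0 + 102 = 102→102) → #ffc966
60%: (255→255, 165 + 54 = 219→219, 0 + 153 = 153→153) → #ffdb99
80%: (255→255, 165 + 72 = 237→237, 0 + 204 = 204→204) → #ffedcc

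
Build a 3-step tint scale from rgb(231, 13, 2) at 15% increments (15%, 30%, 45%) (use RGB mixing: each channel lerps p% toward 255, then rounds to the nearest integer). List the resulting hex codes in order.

15%: (231 + 3.6 = 234.6→235, 13 + 36.3 = 49.3→49, 2 + 37.95 = 39.95→40) → #EB3128
30%: (231 + 7.2 = 238.2→238, 13 + 72.6 = 85.6→86, 2 + 75.9 = 77.9→78) → #EE564E
45%: (231 + 10.8 = 241.8→242, 13 + 108.9 = 121.9→122, 2 + 113.85 = 115.85→116) → #F27A74

#EB3128, #EE564E, #F27A74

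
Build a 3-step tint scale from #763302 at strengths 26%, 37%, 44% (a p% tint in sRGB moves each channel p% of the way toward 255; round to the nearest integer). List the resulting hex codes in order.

#9A6844, #A97E60, #B28D71

#763302 is rgb(118, 51, 2).
26%: (118 + 35.62 = 153.62→154, 51 + 53.04 = 104.04→104, 2 + 65.78 = 67.78→68) → #9A6844
37%: (118 + 50.69 = 168.69→169, 51 + 75.48 = 126.48→126, 2 + 93.61 = 95.61→96) → #A97E60
44%: (118 + 60.28 = 178.28→178, 51 + 89.76 = 140.76→141, 2 + 111.32 = 113.32→113) → #B28D71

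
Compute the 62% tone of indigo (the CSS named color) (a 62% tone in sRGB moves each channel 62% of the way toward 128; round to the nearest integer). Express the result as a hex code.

CSS indigo is rgb(75, 0, 130).
A 62% tone moves each channel 62% toward 128:
  R: 75 + 32.86 = 107.86 → 108
  G: 0 + 0.62×(128−0) = 0 + 79.36 = 79.36 → 79
  B: 130 + 0.62×(128−130) = 130 − 1.24 = 128.76 → 129
rgb(108, 79, 129) = #6C4F81.

#6C4F81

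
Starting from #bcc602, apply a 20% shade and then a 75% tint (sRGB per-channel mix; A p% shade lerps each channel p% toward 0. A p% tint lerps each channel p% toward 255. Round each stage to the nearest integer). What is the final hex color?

#e5e7c0

#bcc602 is rgb(188, 198, 2).
Per channel, c → c + 0.2(0 − c):
  R: 188 − 37.6 = 150.4 → 150
  G: 198 − 39.6 = 158.4 → 158
  B: 2 − 0.4 = 1.6 → 2
After the shade: rgb(150, 158, 2) = #969e02.
Per channel, c → c + 0.75(255 − c):
  R: 150 + 0.75×(255−150) = 150 + 78.75 = 228.75 → 229
  G: 158 + 72.75 = 230.75 → 231
  B: 2 + 0.75×(255−2) = 2 + 189.75 = 191.75 → 192
rgb(229, 231, 192) = #e5e7c0.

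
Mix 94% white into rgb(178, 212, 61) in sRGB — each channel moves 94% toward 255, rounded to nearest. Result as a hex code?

#FAFCF3

A 94% tint moves each channel 94% toward 255:
  R: 178 + 0.94×(255−178) = 178 + 72.38 = 250.38 → 250
  G: 212 + 40.42 = 252.42 → 252
  B: 61 + 182.36 = 243.36 → 243
rgb(250, 252, 243) = #FAFCF3.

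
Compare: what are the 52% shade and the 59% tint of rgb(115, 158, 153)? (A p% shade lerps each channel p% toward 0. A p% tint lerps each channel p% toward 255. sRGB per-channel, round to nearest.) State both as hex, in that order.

52% shade:
  R: 115 + 0.52×(0−115) = 115 − 59.8 = 55.2 → 55
  G: 158 + 0.52×(0−158) = 158 − 82.16 = 75.84 → 76
  B: 153 − 79.56 = 73.44 → 73
  → #374c49
59% tint:
  R: 115 + 0.59×(255−115) = 115 + 82.6 = 197.6 → 198
  G: 158 + 0.59×(255−158) = 158 + 57.23 = 215.23 → 215
  B: 153 + 60.18 = 213.18 → 213
  → #c6d7d5

#374c49, #c6d7d5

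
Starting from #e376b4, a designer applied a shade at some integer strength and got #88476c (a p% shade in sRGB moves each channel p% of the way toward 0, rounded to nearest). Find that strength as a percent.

40%

#e376b4 is rgb(227, 118, 180); #88476c is rgb(136, 71, 108).
On the R channel (widest range): 136 ≈ 227 + (p/100)(0 − 227), so p ≈ 100×(136 − 227)/(0 − 227) = -9100/-227 = 40.09.
p = 40 reproduces all three channels after rounding.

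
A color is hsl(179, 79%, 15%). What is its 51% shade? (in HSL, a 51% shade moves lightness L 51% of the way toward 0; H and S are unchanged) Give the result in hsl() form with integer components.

L moves 51% from 15 toward 0: 15 − 7.65 = 7.35 → 7.
H and S are unchanged.

hsl(179, 79%, 7%)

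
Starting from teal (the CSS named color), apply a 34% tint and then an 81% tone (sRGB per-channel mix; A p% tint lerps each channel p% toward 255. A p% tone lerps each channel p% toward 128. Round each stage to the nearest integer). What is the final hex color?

CSS teal is rgb(0, 128, 128).
A 34% tint moves each channel 34% toward 255:
  R: 0 + 0.34×(255−0) = 0 + 86.7 = 86.7 → 87
  G: 128 + 0.34×(255−128) = 128 + 43.18 = 171.18 → 171
  B: 128 + 0.34×(255−128) = 128 + 43.18 = 171.18 → 171
After the tint: rgb(87, 171, 171) = #57ABAB.
An 81% tone moves each channel 81% toward 128:
  R: 87 + 33.21 = 120.21 → 120
  G: 171 − 34.83 = 136.17 → 136
  B: 171 − 34.83 = 136.17 → 136
rgb(120, 136, 136) = #788888.

#788888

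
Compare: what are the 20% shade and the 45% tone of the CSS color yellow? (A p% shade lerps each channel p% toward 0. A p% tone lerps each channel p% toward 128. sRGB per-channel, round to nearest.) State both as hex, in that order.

CSS yellow is rgb(255, 255, 0).
20% shade:
  R: 255 − 51 = 204 → 204
  G: 255 − 51 = 204 → 204
  B: 0 + 0.2×(0−0) = 0 + 0 = 0 → 0
  → #CCCC00
45% tone:
  R: 255 + 0.45×(128−255) = 255 − 57.15 = 197.85 → 198
  G: 255 + 0.45×(128−255) = 255 − 57.15 = 197.85 → 198
  B: 0 + 57.6 = 57.6 → 58
  → #C6C63A

#CCCC00, #C6C63A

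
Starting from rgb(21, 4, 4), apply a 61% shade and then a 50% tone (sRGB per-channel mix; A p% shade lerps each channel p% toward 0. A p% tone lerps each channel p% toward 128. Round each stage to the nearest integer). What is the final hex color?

Per channel, c → c + 0.61(0 − c):
  R: 21 + 0.61×(0−21) = 21 − 12.81 = 8.19 → 8
  G: 4 − 2.44 = 1.56 → 2
  B: 4 + 0.61×(0−4) = 4 − 2.44 = 1.56 → 2
After the shade: rgb(8, 2, 2) = #080202.
Per channel, c → c + 0.5(128 − c):
  R: 8 + 0.5×(128−8) = 8 + 60 = 68 → 68
  G: 2 + 63 = 65 → 65
  B: 2 + 0.5×(128−2) = 2 + 63 = 65 → 65
rgb(68, 65, 65) = #444141.

#444141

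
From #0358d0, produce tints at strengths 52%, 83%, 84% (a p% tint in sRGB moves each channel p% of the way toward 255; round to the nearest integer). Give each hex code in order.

#86afe8, #d4e3f7, #d7e4f7

#0358d0 is rgb(3, 88, 208).
52%: (3 + 131.04 = 134.04→134, 88 + 86.84 = 174.84→175, 208 + 24.44 = 232.44→232) → #86afe8
83%: (3 + 209.16 = 212.16→212, 88 + 138.61 = 226.61→227, 208 + 39.01 = 247.01→247) → #d4e3f7
84%: (3 + 211.68 = 214.68→215, 88 + 140.28 = 228.28→228, 208 + 39.48 = 247.48→247) → #d7e4f7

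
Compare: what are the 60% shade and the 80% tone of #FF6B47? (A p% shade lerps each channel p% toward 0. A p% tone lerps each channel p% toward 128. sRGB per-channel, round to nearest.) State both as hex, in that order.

#662B1C, #997C75

#FF6B47 is rgb(255, 107, 71).
60% shade:
  R: 255 + 0.6×(0−255) = 255 − 153 = 102 → 102
  G: 107 + 0.6×(0−107) = 107 − 64.2 = 42.8 → 43
  B: 71 + 0.6×(0−71) = 71 − 42.6 = 28.4 → 28
  → #662B1C
80% tone:
  R: 255 + 0.8×(128−255) = 255 − 101.6 = 153.4 → 153
  G: 107 + 16.8 = 123.8 → 124
  B: 71 + 45.6 = 116.6 → 117
  → #997C75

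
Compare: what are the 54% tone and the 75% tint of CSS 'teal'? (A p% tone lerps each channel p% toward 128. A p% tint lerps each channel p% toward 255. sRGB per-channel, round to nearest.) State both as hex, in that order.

#458080, #BFDFDF

CSS teal is rgb(0, 128, 128).
54% tone:
  R: 0 + 0.54×(128−0) = 0 + 69.12 = 69.12 → 69
  G: 128 + 0.54×(128−128) = 128 + 0 = 128 → 128
  B: 128 + 0.54×(128−128) = 128 + 0 = 128 → 128
  → #458080
75% tint:
  R: 0 + 0.75×(255−0) = 0 + 191.25 = 191.25 → 191
  G: 128 + 0.75×(255−128) = 128 + 95.25 = 223.25 → 223
  B: 128 + 95.25 = 223.25 → 223
  → #BFDFDF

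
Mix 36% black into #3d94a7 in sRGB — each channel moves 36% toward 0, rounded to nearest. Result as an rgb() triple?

#3d94a7 is rgb(61, 148, 167).
Lerp each channel 36% toward 0:
  R: 61 + 0.36×(0−61) = 61 − 21.96 = 39.04 → 39
  G: 148 + 0.36×(0−148) = 148 − 53.28 = 94.72 → 95
  B: 167 + 0.36×(0−167) = 167 − 60.12 = 106.88 → 107

rgb(39, 95, 107)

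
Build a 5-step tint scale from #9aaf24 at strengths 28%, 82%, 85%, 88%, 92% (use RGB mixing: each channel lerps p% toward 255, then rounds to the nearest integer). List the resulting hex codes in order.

#9aaf24 is rgb(154, 175, 36).
28%: (154 + 28.28 = 182.28→182, 175 + 22.4 = 197.4→197, 36 + 61.32 = 97.32→97) → #b6c561
82%: (154 + 82.82 = 236.82→237, 175 + 65.6 = 240.6→241, 36 + 179.58 = 215.58→216) → #edf1d8
85%: (154 + 85.85 = 239.85→240, 175 + 68 = 243→243, 36 + 186.15 = 222.15→222) → #f0f3de
88%: (154 + 88.88 = 242.88→243, 175 + 70.4 = 245.4→245, 36 + 192.72 = 228.72→229) → #f3f5e5
92%: (154 + 92.92 = 246.92→247, 175 + 73.6 = 248.6→249, 36 + 201.48 = 237.48→237) → #f7f9ed

#b6c561, #edf1d8, #f0f3de, #f3f5e5, #f7f9ed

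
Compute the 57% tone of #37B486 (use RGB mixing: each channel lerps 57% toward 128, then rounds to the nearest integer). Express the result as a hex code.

#619683

#37B486 is rgb(55, 180, 134).
Lerp each channel 57% toward 128:
  R: 55 + 41.61 = 96.61 → 97
  G: 180 + 0.57×(128−180) = 180 − 29.64 = 150.36 → 150
  B: 134 − 3.42 = 130.58 → 131
rgb(97, 150, 131) = #619683.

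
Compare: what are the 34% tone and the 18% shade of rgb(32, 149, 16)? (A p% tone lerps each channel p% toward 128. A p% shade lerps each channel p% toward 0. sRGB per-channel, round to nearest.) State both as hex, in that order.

#418e36, #1a7a0d

34% tone:
  R: 32 + 0.34×(128−32) = 32 + 32.64 = 64.64 → 65
  G: 149 + 0.34×(128−149) = 149 − 7.14 = 141.86 → 142
  B: 16 + 0.34×(128−16) = 16 + 38.08 = 54.08 → 54
  → #418e36
18% shade:
  R: 32 − 5.76 = 26.24 → 26
  G: 149 − 26.82 = 122.18 → 122
  B: 16 − 2.88 = 13.12 → 13
  → #1a7a0d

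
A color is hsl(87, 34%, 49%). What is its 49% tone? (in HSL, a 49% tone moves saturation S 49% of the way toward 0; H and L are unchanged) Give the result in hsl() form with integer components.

S moves 49% from 34 toward 0: 34 − 16.66 = 17.34 → 17.
H and L are unchanged.

hsl(87, 17%, 49%)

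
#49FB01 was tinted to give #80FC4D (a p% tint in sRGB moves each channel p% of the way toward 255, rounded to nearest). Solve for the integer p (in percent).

#49FB01 is rgb(73, 251, 1); #80FC4D is rgb(128, 252, 77).
On the B channel (widest range): 77 ≈ 1 + (p/100)(255 − 1), so p ≈ 100×(77 − 1)/(255 − 1) = 7600/254 = 29.92.
p = 30 reproduces all three channels after rounding.

30%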